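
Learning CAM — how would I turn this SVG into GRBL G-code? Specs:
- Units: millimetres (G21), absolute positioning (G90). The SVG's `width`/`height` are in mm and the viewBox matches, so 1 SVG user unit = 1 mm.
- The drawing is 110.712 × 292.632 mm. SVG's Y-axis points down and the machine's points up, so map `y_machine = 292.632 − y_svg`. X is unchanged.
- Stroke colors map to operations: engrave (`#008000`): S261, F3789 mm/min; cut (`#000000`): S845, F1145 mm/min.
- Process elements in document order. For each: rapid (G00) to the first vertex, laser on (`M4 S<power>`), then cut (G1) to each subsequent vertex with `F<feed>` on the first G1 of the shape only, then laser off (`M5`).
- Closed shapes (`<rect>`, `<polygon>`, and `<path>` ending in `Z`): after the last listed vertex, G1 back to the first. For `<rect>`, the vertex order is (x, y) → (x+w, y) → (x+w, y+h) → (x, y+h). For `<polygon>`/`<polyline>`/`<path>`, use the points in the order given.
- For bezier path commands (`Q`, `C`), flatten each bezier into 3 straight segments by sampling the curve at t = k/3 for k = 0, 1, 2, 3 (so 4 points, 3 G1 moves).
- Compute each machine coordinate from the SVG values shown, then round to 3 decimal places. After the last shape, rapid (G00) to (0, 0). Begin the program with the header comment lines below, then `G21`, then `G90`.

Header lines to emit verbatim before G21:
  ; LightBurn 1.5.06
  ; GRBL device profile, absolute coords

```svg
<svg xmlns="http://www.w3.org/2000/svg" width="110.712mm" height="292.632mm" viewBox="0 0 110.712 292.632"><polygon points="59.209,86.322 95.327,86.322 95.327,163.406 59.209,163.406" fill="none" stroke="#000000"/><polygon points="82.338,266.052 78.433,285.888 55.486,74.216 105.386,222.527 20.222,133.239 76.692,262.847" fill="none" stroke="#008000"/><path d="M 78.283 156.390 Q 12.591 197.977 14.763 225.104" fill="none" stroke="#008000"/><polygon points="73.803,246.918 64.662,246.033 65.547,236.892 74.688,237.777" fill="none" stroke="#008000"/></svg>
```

Since the viewBox matches the mm dimensions, user units are millimetres directly. The only transform is the Y-flip y_m = 292.632 − y_svg.

Shape 1 is a rectangle drawn with `<polygon>`. Its stroke #000000 means cut at S845, F1145. After flipping Y the toolpath is (59.209,206.310) → (95.327,206.310) → (95.327,129.226) → (59.209,129.226) → (59.209,206.310), returning to the start.

Shape 2 is a closed polygon drawn with `<polygon>`. Its stroke #008000 means engrave at S261, F3789. After flipping Y the toolpath is (82.338,26.580) → (78.433,6.744) → (55.486,218.416) → (105.386,70.105) → (20.222,159.393) → (76.692,29.785) → (82.338,26.580), returning to the start.

Shape 3 is a quadratic bezier drawn with `<path>`. Its stroke #008000 means engrave at S261, F3789. After flipping Y the toolpath is (78.283,136.242) → (42.029,110.124) → (20.855,87.219) → (14.763,67.528).

Shape 4 is a regular polygon drawn with `<polygon>`. Its stroke #008000 means engrave at S261, F3789. After flipping Y the toolpath is (73.803,45.714) → (64.662,46.599) → (65.547,55.740) → (74.688,54.855) → (73.803,45.714), returning to the start.

; LightBurn 1.5.06
; GRBL device profile, absolute coords
G21
G90
G00 X59.209 Y206.310
M4 S845
G1 X95.327 Y206.310 F1145
G1 X95.327 Y129.226
G1 X59.209 Y129.226
G1 X59.209 Y206.310
M5
G00 X82.338 Y26.580
M4 S261
G1 X78.433 Y6.744 F3789
G1 X55.486 Y218.416
G1 X105.386 Y70.105
G1 X20.222 Y159.393
G1 X76.692 Y29.785
G1 X82.338 Y26.580
M5
G00 X78.283 Y136.242
M4 S261
G1 X42.029 Y110.124 F3789
G1 X20.855 Y87.219
G1 X14.763 Y67.528
M5
G00 X73.803 Y45.714
M4 S261
G1 X64.662 Y46.599 F3789
G1 X65.547 Y55.740
G1 X74.688 Y54.855
G1 X73.803 Y45.714
M5
G00 X0.000 Y0.000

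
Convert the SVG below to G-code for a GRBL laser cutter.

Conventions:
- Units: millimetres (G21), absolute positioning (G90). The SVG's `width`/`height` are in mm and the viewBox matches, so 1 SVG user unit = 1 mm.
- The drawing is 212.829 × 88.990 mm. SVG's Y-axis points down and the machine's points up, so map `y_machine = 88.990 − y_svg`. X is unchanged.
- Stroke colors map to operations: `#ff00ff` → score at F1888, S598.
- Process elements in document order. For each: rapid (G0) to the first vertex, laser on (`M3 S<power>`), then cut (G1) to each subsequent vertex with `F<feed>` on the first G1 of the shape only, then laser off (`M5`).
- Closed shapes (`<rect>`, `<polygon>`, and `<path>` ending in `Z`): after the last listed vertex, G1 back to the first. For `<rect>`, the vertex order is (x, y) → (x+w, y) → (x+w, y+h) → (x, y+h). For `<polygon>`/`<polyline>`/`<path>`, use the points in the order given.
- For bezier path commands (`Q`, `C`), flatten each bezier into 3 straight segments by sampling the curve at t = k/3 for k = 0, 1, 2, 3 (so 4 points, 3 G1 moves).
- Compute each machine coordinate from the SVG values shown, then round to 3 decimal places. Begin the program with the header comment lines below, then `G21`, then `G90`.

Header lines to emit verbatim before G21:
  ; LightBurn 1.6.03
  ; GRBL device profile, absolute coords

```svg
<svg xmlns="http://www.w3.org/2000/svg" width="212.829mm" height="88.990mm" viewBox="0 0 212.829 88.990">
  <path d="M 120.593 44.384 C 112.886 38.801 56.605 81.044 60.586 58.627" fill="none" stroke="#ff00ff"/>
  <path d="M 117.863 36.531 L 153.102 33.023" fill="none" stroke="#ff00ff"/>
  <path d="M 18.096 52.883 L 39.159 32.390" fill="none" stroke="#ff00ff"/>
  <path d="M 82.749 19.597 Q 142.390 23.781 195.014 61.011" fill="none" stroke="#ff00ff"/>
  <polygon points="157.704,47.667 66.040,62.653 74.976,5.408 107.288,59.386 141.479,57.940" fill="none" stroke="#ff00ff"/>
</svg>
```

1 u = 1 mm; y_m = 88.990 − y.

[1] `<path>` cubic bezier, #ff00ff→score S598 F1888: (120.593,44.606) → (100.726,38.413) → (72.661,25.333) → (60.586,30.363)

[2] `<path>` line segment, #ff00ff→score S598 F1888: (117.863,52.459) → (153.102,55.967)

[3] `<path>` line segment, #ff00ff→score S598 F1888: (18.096,36.107) → (39.159,56.600)

[4] `<path>` quadratic bezier, #ff00ff→score S598 F1888: (82.749,69.393) → (121.730,62.932) → (159.152,49.127) → (195.014,27.979)

[5] `<polygon>` closed polygon, #ff00ff→score S598 F1888: (157.704,41.323) → (66.040,26.337) → (74.976,83.582) → (107.288,29.604) → (141.479,31.050) → (157.704,41.323) (closed)

; LightBurn 1.6.03
; GRBL device profile, absolute coords
G21
G90
G0 X120.593 Y44.606
M3 S598
G1 X100.726 Y38.413 F1888
G1 X72.661 Y25.333
G1 X60.586 Y30.363
M5
G0 X117.863 Y52.459
M3 S598
G1 X153.102 Y55.967 F1888
M5
G0 X18.096 Y36.107
M3 S598
G1 X39.159 Y56.600 F1888
M5
G0 X82.749 Y69.393
M3 S598
G1 X121.730 Y62.932 F1888
G1 X159.152 Y49.127
G1 X195.014 Y27.979
M5
G0 X157.704 Y41.323
M3 S598
G1 X66.040 Y26.337 F1888
G1 X74.976 Y83.582
G1 X107.288 Y29.604
G1 X141.479 Y31.050
G1 X157.704 Y41.323
M5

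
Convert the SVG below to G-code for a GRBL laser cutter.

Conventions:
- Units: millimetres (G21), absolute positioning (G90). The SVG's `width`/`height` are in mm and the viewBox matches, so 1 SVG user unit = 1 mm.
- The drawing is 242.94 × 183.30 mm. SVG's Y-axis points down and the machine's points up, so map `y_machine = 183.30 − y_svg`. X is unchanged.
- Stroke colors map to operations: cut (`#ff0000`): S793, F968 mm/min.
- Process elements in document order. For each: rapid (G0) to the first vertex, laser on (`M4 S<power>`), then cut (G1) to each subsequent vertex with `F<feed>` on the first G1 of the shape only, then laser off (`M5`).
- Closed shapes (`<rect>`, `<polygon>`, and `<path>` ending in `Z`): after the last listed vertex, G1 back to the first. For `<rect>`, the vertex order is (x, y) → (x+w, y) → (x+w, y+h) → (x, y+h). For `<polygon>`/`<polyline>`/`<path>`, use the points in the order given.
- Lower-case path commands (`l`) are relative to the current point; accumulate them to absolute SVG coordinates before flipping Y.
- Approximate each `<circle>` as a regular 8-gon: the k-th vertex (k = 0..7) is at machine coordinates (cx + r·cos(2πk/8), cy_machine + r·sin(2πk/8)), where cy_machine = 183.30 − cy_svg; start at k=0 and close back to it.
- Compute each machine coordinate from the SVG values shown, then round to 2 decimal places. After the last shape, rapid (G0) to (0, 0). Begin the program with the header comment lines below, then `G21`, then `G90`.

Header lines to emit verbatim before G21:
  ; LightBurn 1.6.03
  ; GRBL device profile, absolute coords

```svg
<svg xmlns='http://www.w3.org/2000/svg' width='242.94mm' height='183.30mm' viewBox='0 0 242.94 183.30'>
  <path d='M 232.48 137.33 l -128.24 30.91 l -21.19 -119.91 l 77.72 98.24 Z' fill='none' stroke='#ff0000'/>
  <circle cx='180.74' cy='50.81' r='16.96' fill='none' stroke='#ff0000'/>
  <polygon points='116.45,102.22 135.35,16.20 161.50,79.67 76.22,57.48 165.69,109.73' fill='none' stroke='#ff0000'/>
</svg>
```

; LightBurn 1.6.03
; GRBL device profile, absolute coords
G21
G90
G0 X232.48 Y45.97
M4 S793
G1 X104.24 Y15.06 F968
G1 X83.05 Y134.97
G1 X160.77 Y36.73
G1 X232.48 Y45.97
M5
G0 X197.70 Y132.49
M4 S793
G1 X192.73 Y144.48 F968
G1 X180.74 Y149.45
G1 X168.75 Y144.48
G1 X163.78 Y132.49
G1 X168.75 Y120.50
G1 X180.74 Y115.53
G1 X192.73 Y120.50
G1 X197.70 Y132.49
M5
G0 X116.45 Y81.08
M4 S793
G1 X135.35 Y167.10 F968
G1 X161.50 Y103.63
G1 X76.22 Y125.82
G1 X165.69 Y73.57
G1 X116.45 Y81.08
M5
G0 X0.00 Y0.00

Since the viewBox matches the mm dimensions, user units are millimetres directly. The only transform is the Y-flip y_m = 183.30 − y_svg.

Shape 1 is a closed polygon drawn with `<path>`. Its stroke #ff0000 means cut at S793, F968. After flipping Y the toolpath is (232.48,45.97) → (104.24,15.06) → (83.05,134.97) → (160.77,36.73) → (232.48,45.97), returning to the start.

Shape 2 is a circle drawn with `<circle>`. Its stroke #ff0000 means cut at S793, F968. After flipping Y the toolpath is (197.70,132.49) → (192.73,144.48) → (180.74,149.45) → (168.75,144.48) → (163.78,132.49) → (168.75,120.50) → (180.74,115.53) → (192.73,120.50) → (197.70,132.49), returning to the start.

Shape 3 is a closed polygon drawn with `<polygon>`. Its stroke #ff0000 means cut at S793, F968. After flipping Y the toolpath is (116.45,81.08) → (135.35,167.10) → (161.50,103.63) → (76.22,125.82) → (165.69,73.57) → (116.45,81.08), returning to the start.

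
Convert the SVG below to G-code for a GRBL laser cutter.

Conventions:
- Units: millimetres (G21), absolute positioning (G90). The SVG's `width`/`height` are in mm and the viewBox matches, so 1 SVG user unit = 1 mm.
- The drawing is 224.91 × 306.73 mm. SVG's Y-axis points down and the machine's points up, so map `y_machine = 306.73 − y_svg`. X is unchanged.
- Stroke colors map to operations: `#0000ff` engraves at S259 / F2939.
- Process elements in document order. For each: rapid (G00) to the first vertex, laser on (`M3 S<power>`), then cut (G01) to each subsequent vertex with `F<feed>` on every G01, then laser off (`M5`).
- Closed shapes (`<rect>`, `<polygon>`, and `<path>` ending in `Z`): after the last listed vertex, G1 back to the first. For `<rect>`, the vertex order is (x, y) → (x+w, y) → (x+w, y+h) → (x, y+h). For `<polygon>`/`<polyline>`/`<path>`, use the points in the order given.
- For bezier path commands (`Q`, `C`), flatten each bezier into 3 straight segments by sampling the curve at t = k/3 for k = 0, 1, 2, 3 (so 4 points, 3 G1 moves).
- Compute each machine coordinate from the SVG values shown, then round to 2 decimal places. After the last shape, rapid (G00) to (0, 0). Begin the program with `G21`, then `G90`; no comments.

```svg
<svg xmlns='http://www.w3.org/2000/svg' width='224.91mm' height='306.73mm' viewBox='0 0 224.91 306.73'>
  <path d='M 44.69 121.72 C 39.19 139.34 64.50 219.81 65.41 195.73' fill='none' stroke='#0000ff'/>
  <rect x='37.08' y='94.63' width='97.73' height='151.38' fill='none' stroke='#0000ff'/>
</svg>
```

1 u = 1 mm; y_m = 306.73 − y.

[1] `<path>` cubic bezier, #0000ff→engrave S259 F2939: (44.69,185.01) → (47.42,152.64) → (58.41,115.57) → (65.41,111.00)

[2] `<rect>` rectangle, #0000ff→engrave S259 F2939: (37.08,212.10) → (134.81,212.10) → (134.81,60.72) → (37.08,60.72) → (37.08,212.10) (closed)

G21
G90
G00 X44.69 Y185.01
M3 S259
G01 X47.42 Y152.64 F2939
G01 X58.41 Y115.57 F2939
G01 X65.41 Y111.00 F2939
M5
G00 X37.08 Y212.10
M3 S259
G01 X134.81 Y212.10 F2939
G01 X134.81 Y60.72 F2939
G01 X37.08 Y60.72 F2939
G01 X37.08 Y212.10 F2939
M5
G00 X0.00 Y0.00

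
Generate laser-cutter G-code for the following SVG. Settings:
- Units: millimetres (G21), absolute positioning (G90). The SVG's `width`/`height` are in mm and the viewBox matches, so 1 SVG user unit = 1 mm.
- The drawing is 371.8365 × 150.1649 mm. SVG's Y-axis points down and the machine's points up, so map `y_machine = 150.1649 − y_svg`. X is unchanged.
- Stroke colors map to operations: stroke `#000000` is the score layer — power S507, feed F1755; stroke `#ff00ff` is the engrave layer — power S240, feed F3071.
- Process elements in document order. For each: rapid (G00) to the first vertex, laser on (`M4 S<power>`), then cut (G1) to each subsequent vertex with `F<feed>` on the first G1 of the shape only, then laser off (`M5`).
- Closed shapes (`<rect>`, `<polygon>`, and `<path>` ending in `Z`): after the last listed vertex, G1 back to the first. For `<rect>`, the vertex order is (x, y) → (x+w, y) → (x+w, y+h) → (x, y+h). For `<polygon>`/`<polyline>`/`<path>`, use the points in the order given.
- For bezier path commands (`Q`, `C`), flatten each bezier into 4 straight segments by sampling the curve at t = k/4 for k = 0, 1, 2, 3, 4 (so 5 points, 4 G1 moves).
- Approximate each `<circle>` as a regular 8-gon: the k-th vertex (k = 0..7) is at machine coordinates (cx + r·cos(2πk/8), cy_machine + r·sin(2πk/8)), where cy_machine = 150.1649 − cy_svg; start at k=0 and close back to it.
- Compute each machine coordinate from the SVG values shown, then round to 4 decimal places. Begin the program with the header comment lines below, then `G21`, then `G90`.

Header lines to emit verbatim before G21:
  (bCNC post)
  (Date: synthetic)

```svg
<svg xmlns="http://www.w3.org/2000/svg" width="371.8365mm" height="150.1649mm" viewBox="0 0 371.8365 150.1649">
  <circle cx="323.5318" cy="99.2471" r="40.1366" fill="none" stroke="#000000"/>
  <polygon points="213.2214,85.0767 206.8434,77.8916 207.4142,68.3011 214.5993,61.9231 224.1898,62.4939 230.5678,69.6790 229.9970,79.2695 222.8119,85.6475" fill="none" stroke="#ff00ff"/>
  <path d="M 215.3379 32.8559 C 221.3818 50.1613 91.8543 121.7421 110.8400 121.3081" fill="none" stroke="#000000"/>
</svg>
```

(bCNC post)
(Date: synthetic)
G21
G90
G00 X363.6684 Y50.9178
M4 S507
G1 X351.9127 Y79.2987 F1755
G1 X323.5318 Y91.0544
G1 X295.1509 Y79.2987
G1 X283.3952 Y50.9178
G1 X295.1509 Y22.5369
G1 X323.5318 Y10.7812
G1 X351.9127 Y22.5369
G1 X363.6684 Y50.9178
M5
G00 X213.2214 Y65.0882
M4 S240
G1 X206.8434 Y72.2733 F3071
G1 X207.4142 Y81.8638
G1 X214.5993 Y88.2418
G1 X224.1898 Y87.6710
G1 X230.5678 Y80.4859
G1 X229.9970 Y70.8954
G1 X222.8119 Y64.5174
G1 X213.2214 Y65.0882
M5
G00 X215.3379 Y117.3090
M4 S507
G1 X198.8900 Y96.1266 F1755
G1 X158.2358 Y66.4306
G1 X120.0081 Y40.0608
G1 X110.8400 Y28.8568
M5

1 u = 1 mm; y_m = 150.1649 − y.

[1] `<circle>` circle, #000000→score S507 F1755: (363.6684,50.9178) → (351.9127,79.2987) → (323.5318,91.0544) → (295.1509,79.2987) → (283.3952,50.9178) → (295.1509,22.5369) → (323.5318,10.7812) → (351.9127,22.5369) → (363.6684,50.9178) (closed)

[2] `<polygon>` regular polygon, #ff00ff→engrave S240 F3071: (213.2214,65.0882) → (206.8434,72.2733) → (207.4142,81.8638) → (214.5993,88.2418) → (224.1898,87.6710) → (230.5678,80.4859) → (229.9970,70.8954) → (222.8119,64.5174) → (213.2214,65.0882) (closed)

[3] `<path>` cubic bezier, #000000→score S507 F1755: (215.3379,117.3090) → (198.8900,96.1266) → (158.2358,66.4306) → (120.0081,40.0608) → (110.8400,28.8568)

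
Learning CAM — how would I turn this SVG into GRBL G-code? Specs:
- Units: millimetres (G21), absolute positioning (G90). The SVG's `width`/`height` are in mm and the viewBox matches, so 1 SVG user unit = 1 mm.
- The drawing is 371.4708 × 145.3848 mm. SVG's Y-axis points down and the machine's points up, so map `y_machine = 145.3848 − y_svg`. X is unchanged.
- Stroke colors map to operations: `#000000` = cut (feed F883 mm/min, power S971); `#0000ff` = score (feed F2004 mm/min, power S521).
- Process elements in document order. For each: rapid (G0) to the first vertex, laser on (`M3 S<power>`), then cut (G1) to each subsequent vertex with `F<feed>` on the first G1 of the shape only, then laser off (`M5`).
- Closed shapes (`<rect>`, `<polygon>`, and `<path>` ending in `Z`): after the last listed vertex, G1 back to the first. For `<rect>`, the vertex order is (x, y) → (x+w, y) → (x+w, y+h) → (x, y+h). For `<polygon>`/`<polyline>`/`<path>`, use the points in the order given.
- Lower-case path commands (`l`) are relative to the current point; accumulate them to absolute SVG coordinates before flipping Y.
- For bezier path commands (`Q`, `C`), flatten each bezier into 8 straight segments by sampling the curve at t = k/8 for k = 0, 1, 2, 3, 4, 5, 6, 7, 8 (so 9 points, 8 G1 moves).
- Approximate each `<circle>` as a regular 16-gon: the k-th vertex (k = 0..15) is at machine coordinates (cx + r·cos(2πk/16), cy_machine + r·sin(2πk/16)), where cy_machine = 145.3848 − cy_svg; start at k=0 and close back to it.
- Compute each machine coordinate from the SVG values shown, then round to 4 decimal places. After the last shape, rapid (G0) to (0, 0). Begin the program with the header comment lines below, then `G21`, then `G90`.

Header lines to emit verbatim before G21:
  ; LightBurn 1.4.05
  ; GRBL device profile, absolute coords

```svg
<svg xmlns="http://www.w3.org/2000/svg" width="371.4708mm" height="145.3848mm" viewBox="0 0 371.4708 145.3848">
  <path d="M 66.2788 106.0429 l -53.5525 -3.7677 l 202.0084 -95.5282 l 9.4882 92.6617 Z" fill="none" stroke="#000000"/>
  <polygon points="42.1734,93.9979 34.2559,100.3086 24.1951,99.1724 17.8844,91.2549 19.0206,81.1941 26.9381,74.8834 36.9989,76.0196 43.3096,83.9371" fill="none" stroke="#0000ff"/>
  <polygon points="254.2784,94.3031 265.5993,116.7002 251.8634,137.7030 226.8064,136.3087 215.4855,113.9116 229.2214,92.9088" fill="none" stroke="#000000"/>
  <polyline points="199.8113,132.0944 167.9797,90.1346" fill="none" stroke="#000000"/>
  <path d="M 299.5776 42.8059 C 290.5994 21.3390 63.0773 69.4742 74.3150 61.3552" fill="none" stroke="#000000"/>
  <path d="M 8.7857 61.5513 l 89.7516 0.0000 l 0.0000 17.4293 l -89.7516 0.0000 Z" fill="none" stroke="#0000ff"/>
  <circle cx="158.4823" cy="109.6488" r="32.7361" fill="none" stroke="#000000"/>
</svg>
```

; LightBurn 1.4.05
; GRBL device profile, absolute coords
G21
G90
G0 X66.2788 Y39.3419
M3 S971
G1 X12.7263 Y43.1096 F883
G1 X214.7347 Y138.6378
G1 X224.2229 Y45.9761
G1 X66.2788 Y39.3419
M5
G0 X42.1734 Y51.3869
M3 S521
G1 X34.2559 Y45.0762 F2004
G1 X24.1951 Y46.2124
G1 X17.8844 Y54.1299
G1 X19.0206 Y64.1907
G1 X26.9381 Y70.5014
G1 X36.9989 Y69.3652
G1 X43.3096 Y61.4477
G1 X42.1734 Y51.3869
M5
G0 X254.2784 Y51.0817
M3 S971
G1 X265.5993 Y28.6846 F883
G1 X251.8634 Y7.6818
G1 X226.8064 Y9.0761
G1 X215.4855 Y31.4732
G1 X229.2214 Y52.4760
G1 X254.2784 Y51.0817
M5
G0 X199.8113 Y13.2904
M3 S971
G1 X167.9797 Y55.2502 F883
M5
G0 X299.5776 Y102.5789
M3 S971
G1 X286.8597 Y107.6122 F883
G1 X259.0123 Y107.5952
G1 X221.3945 Y104.0027
G1 X179.3653 Y98.3097
G1 X138.2838 Y91.9910
G1 X103.5088 Y86.5215
G1 X80.3996 Y83.3761
G1 X74.3150 Y84.0296
M5
G0 X8.7857 Y83.8335
M3 S521
G1 X98.5373 Y83.8335 F2004
G1 X98.5373 Y66.4042
G1 X8.7857 Y66.4042
G1 X8.7857 Y83.8335
M5
G0 X191.2184 Y35.7360
M3 S971
G1 X188.7265 Y48.2636 F883
G1 X181.6302 Y58.8839
G1 X171.0099 Y65.9802
G1 X158.4823 Y68.4721
G1 X145.9547 Y65.9802
G1 X135.3344 Y58.8839
G1 X128.2381 Y48.2636
G1 X125.7462 Y35.7360
G1 X128.2381 Y23.2084
G1 X135.3344 Y12.5881
G1 X145.9547 Y5.4918
G1 X158.4823 Y2.9999
G1 X171.0099 Y5.4918
G1 X181.6302 Y12.5881
G1 X188.7265 Y23.2084
G1 X191.2184 Y35.7360
M5
G0 X0.0000 Y0.0000

1 u = 1 mm; y_m = 145.3848 − y.

[1] `<path>` closed polygon, #000000→cut S971 F883: (66.2788,39.3419) → (12.7263,43.1096) → (214.7347,138.6378) → (224.2229,45.9761) → (66.2788,39.3419) (closed)

[2] `<polygon>` regular polygon, #0000ff→score S521 F2004: (42.1734,51.3869) → (34.2559,45.0762) → (24.1951,46.2124) → (17.8844,54.1299) → (19.0206,64.1907) → (26.9381,70.5014) → (36.9989,69.3652) → (43.3096,61.4477) → (42.1734,51.3869) (closed)

[3] `<polygon>` regular polygon, #000000→cut S971 F883: (254.2784,51.0817) → (265.5993,28.6846) → (251.8634,7.6818) → (226.8064,9.0761) → (215.4855,31.4732) → (229.2214,52.4760) → (254.2784,51.0817) (closed)

[4] `<polyline>` line segment, #000000→cut S971 F883: (199.8113,13.2904) → (167.9797,55.2502)

[5] `<path>` cubic bezier, #000000→cut S971 F883: (299.5776,102.5789) → (286.8597,107.6122) → (259.0123,107.5952) → (221.3945,104.0027) → (179.3653,98.3097) → (138.2838,91.9910) → (103.5088,86.5215) → (80.3996,83.3761) → (74.3150,84.0296)

[6] `<path>` rectangle, #0000ff→score S521 F2004: (8.7857,83.8335) → (98.5373,83.8335) → (98.5373,66.4042) → (8.7857,66.4042) → (8.7857,83.8335) (closed)

[7] `<circle>` circle, #000000→cut S971 F883: (191.2184,35.7360) → (188.7265,48.2636) → (181.6302,58.8839) → (171.0099,65.9802) → (158.4823,68.4721) → (145.9547,65.9802) → (135.3344,58.8839) → (128.2381,48.2636) → (125.7462,35.7360) → (128.2381,23.2084) → (135.3344,12.5881) → (145.9547,5.4918) → (158.4823,2.9999) → (171.0099,5.4918) → (181.6302,12.5881) → (188.7265,23.2084) → (191.2184,35.7360) (closed)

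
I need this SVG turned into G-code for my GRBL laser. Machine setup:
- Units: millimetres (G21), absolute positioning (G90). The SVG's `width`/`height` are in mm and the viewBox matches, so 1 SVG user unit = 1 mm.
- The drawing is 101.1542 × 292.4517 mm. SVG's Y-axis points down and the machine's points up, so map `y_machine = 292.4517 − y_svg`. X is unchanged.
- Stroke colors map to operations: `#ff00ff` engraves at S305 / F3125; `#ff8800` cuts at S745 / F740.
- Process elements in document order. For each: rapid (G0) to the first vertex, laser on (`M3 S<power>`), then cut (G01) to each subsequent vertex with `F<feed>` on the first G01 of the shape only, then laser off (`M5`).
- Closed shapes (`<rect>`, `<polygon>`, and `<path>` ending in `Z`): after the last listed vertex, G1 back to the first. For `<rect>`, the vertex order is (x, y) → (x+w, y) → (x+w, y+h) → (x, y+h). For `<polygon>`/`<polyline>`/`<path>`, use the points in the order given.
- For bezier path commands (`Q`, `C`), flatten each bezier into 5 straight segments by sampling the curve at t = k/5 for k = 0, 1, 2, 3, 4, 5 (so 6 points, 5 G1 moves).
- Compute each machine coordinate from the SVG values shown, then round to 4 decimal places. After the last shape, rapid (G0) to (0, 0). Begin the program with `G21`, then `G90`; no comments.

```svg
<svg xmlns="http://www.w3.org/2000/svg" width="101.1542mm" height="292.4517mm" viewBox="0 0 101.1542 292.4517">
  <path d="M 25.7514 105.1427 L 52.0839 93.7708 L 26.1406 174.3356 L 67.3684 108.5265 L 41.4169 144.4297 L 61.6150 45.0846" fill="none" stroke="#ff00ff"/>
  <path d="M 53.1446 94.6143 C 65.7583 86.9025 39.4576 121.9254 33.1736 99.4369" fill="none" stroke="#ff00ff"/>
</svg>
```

viewBox `0 0 101.1542 292.4517` with mm width/height → 1 unit = 1 mm. Flip: y_m = 292.4517 − y_svg.

**Shape 1** — `<path>` open polyline, stroke `#ff00ff` → engrave (S305, F3125). Machine vertices: (25.7514,187.3090) → (52.0839,198.6809) → (26.1406,118.1161) → (67.3684,183.9252) → (41.4169,148.0220) → (61.6150,247.3671). Open path.

**Shape 2** — `<path>` cubic bezier, stroke `#ff00ff` → engrave (S305, F3125). Control points (SVG): P0=(53.1446,94.6143), P1=(65.7583,86.9025), P2=(39.4576,121.9254), P3=(33.1736,99.4369); sampled at t=k/5. Machine vertices: (53.1446,197.8374) → (56.5145,198.1383) → (53.3737,192.9947) → (46.5508,187.2183) → (38.8746,185.6211) → (33.1736,193.0148). Open path.

G21
G90
G0 X25.7514 Y187.3090
M3 S305
G01 X52.0839 Y198.6809 F3125
G01 X26.1406 Y118.1161
G01 X67.3684 Y183.9252
G01 X41.4169 Y148.0220
G01 X61.6150 Y247.3671
M5
G0 X53.1446 Y197.8374
M3 S305
G01 X56.5145 Y198.1383 F3125
G01 X53.3737 Y192.9947
G01 X46.5508 Y187.2183
G01 X38.8746 Y185.6211
G01 X33.1736 Y193.0148
M5
G0 X0.0000 Y0.0000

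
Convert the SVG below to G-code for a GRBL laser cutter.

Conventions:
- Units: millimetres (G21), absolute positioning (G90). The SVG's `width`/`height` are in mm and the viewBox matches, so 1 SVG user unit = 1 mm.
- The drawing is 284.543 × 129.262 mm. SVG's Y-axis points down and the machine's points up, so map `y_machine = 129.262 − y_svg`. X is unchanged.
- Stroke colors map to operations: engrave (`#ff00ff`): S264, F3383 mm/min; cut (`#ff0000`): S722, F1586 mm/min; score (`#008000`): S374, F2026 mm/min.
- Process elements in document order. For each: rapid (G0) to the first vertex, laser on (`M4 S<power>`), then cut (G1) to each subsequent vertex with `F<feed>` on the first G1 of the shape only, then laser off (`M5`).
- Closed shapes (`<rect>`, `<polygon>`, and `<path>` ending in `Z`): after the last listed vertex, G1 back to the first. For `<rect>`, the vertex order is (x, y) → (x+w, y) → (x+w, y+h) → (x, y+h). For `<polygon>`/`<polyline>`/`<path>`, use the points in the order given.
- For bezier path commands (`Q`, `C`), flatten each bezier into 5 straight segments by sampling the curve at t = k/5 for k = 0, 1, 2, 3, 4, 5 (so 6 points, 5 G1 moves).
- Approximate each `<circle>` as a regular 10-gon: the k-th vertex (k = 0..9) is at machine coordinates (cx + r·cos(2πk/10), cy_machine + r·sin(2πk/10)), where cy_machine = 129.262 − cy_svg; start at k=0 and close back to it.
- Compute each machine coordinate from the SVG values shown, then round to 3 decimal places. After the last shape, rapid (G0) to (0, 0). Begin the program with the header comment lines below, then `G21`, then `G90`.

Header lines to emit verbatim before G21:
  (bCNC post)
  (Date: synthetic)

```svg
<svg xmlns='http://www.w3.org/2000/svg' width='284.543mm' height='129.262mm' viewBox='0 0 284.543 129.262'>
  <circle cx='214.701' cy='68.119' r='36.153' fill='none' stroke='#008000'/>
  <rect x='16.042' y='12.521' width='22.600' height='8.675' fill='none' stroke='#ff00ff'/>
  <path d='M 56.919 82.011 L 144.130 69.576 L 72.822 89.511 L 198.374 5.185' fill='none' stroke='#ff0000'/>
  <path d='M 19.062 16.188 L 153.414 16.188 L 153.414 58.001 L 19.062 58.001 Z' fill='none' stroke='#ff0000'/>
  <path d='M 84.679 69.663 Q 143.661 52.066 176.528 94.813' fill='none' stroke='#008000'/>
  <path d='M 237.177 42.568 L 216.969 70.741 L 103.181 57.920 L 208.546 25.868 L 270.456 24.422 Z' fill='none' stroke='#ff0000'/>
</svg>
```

viewBox `0 0 284.543 129.262` with mm width/height → 1 unit = 1 mm. Flip: y_m = 129.262 − y_svg.

**Shape 1** — `<circle>` circle, stroke `#008000` → score (S374, F2026). Machine vertices: (250.854,61.143) → (243.949,82.393) → (225.873,95.527) → (203.529,95.527) → (185.453,82.393) → (178.548,61.143) → (185.453,39.893) → (203.529,26.759) → (225.873,26.759) → (243.949,39.893) → (250.854,61.143). Closed: final G1 returns to the first vertex.

**Shape 2** — `<rect>` rectangle, stroke `#ff00ff` → engrave (S264, F3383). Machine vertices: (16.042,116.741) → (38.642,116.741) → (38.642,108.066) → (16.042,108.066) → (16.042,116.741). Closed: final G1 returns to the first vertex.

**Shape 3** — `<path>` open polyline, stroke `#ff0000` → cut (S722, F1586). Machine vertices: (56.919,47.251) → (144.130,59.686) → (72.822,39.751) → (198.374,124.077). Open path.

**Shape 4** — `<path>` rectangle, stroke `#ff0000` → cut (S722, F1586). Machine vertices: (19.062,113.074) → (153.414,113.074) → (153.414,71.261) → (19.062,71.261) → (19.062,113.074). Closed: final G1 returns to the first vertex.

**Shape 5** — `<path>` quadratic bezier, stroke `#008000` → score (S374, F2026). Control points (SVG): P0=(84.679,69.663), P1=(143.661,52.066), P2=(176.528,94.813); sampled at t=k/5. Machine vertices: (84.679,59.599) → (107.227,64.224) → (127.686,64.022) → (146.056,58.992) → (162.337,49.134) → (176.528,34.449). Open path.

**Shape 6** — `<path>` closed polygon, stroke `#ff0000` → cut (S722, F1586). Machine vertices: (237.177,86.694) → (216.969,58.521) → (103.181,71.342) → (208.546,103.394) → (270.456,104.840) → (237.177,86.694). Closed: final G1 returns to the first vertex.

(bCNC post)
(Date: synthetic)
G21
G90
G0 X250.854 Y61.143
M4 S374
G1 X243.949 Y82.393 F2026
G1 X225.873 Y95.527
G1 X203.529 Y95.527
G1 X185.453 Y82.393
G1 X178.548 Y61.143
G1 X185.453 Y39.893
G1 X203.529 Y26.759
G1 X225.873 Y26.759
G1 X243.949 Y39.893
G1 X250.854 Y61.143
M5
G0 X16.042 Y116.741
M4 S264
G1 X38.642 Y116.741 F3383
G1 X38.642 Y108.066
G1 X16.042 Y108.066
G1 X16.042 Y116.741
M5
G0 X56.919 Y47.251
M4 S722
G1 X144.130 Y59.686 F1586
G1 X72.822 Y39.751
G1 X198.374 Y124.077
M5
G0 X19.062 Y113.074
M4 S722
G1 X153.414 Y113.074 F1586
G1 X153.414 Y71.261
G1 X19.062 Y71.261
G1 X19.062 Y113.074
M5
G0 X84.679 Y59.599
M4 S374
G1 X107.227 Y64.224 F2026
G1 X127.686 Y64.022
G1 X146.056 Y58.992
G1 X162.337 Y49.134
G1 X176.528 Y34.449
M5
G0 X237.177 Y86.694
M4 S722
G1 X216.969 Y58.521 F1586
G1 X103.181 Y71.342
G1 X208.546 Y103.394
G1 X270.456 Y104.840
G1 X237.177 Y86.694
M5
G0 X0.000 Y0.000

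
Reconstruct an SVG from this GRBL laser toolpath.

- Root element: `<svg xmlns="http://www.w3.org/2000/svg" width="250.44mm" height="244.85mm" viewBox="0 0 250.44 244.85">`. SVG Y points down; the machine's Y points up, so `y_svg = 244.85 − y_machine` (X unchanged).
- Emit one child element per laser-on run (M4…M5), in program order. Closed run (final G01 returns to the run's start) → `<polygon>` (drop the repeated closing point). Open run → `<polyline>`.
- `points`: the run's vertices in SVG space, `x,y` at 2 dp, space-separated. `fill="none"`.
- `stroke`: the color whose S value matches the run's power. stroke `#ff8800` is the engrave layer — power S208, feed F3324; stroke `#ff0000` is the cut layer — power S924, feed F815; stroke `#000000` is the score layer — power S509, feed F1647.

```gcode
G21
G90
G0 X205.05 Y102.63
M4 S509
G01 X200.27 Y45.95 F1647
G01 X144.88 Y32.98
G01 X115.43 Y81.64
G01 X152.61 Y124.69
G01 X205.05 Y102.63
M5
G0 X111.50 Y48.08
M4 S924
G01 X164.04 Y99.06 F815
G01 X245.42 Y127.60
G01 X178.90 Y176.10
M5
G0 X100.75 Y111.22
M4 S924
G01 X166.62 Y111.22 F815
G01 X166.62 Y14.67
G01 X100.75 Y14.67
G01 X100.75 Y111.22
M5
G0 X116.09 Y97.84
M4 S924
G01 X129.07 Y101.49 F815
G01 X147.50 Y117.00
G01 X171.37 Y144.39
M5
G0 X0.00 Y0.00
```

Each laser-on run becomes one SVG element. Flip Y back into SVG space with y_svg = 244.85 − y_machine.

Run 1: S509 ⇒ score layer `#000000`. The run returns to its start, so emit a `<polygon>` with points (Y-flipped): 205.05,142.22 200.27,198.90 144.88,211.87 115.43,163.21 152.61,120.16.

Run 2: power S924 maps to stroke `#ff0000` (cut). The run is open, so emit a `<polyline>` with points (Y-flipped): 111.50,196.77 164.04,145.79 245.42,117.25 178.90,68.75.

Run 3: power S924 maps to stroke `#ff0000` (cut). The run returns to its start, so emit a `<polygon>` with points (Y-flipped): 100.75,133.63 166.62,133.63 166.62,230.18 100.75,230.18.

Run 4: power S924 maps to stroke `#ff0000` (cut). The run is open, so emit a `<polyline>` with points (Y-flipped): 116.09,147.01 129.07,143.36 147.50,127.85 171.37,100.46.

<svg xmlns="http://www.w3.org/2000/svg" width="250.44mm" height="244.85mm" viewBox="0 0 250.44 244.85">
  <polygon points="205.05,142.22 200.27,198.90 144.88,211.87 115.43,163.21 152.61,120.16" fill="none" stroke="#000000"/>
  <polyline points="111.50,196.77 164.04,145.79 245.42,117.25 178.90,68.75" fill="none" stroke="#ff0000"/>
  <polygon points="100.75,133.63 166.62,133.63 166.62,230.18 100.75,230.18" fill="none" stroke="#ff0000"/>
  <polyline points="116.09,147.01 129.07,143.36 147.50,127.85 171.37,100.46" fill="none" stroke="#ff0000"/>
</svg>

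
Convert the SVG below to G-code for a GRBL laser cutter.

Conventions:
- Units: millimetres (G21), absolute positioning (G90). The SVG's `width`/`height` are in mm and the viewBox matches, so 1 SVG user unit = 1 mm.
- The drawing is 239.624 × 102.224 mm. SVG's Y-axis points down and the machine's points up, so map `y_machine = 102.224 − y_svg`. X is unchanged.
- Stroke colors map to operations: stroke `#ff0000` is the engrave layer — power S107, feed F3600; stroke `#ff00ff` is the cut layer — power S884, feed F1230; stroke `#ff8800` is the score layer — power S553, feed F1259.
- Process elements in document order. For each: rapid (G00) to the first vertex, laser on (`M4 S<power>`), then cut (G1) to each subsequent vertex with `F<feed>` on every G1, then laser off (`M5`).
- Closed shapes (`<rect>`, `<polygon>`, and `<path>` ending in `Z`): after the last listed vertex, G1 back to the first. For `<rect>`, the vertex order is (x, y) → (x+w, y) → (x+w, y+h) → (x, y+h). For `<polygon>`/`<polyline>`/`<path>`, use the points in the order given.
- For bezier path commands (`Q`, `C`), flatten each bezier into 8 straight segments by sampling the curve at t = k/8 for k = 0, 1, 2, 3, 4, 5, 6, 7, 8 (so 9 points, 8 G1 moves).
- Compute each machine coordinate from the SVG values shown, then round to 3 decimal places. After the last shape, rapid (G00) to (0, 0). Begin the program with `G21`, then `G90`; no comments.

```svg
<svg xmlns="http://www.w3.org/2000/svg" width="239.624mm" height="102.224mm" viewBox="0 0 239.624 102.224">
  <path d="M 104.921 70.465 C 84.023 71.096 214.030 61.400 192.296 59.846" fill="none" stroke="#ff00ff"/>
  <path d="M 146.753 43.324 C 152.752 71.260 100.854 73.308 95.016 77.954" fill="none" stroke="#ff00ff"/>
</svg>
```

G21
G90
G00 X104.921 Y31.759
M4 S884
G1 X103.567 Y31.970 F1230
G1 X112.813 Y32.933 F1230
G1 X129.114 Y34.432 F1230
G1 X148.922 Y36.249 F1230
G1 X168.691 Y38.169 F1230
G1 X184.874 Y39.974 F1230
G1 X193.924 Y41.450 F1230
G1 X192.296 Y42.378 F1230
M5
G00 X146.753 Y58.900
M4 S884
G1 X146.492 Y49.582 F1230
G1 X142.021 Y42.357 F1230
G1 X134.559 Y36.891 F1230
G1 X125.323 Y32.851 F1230
G1 X115.533 Y29.903 F1230
G1 X106.406 Y27.712 F1230
G1 X99.161 Y25.946 F1230
G1 X95.016 Y24.270 F1230
M5
G00 X0.000 Y0.000

1 u = 1 mm; y_m = 102.224 − y.

[1] `<path>` cubic bezier, #ff00ff→cut S884 F1230: (104.921,31.759) → (103.567,31.970) → (112.813,32.933) → (129.114,34.432) → (148.922,36.249) → (168.691,38.169) → (184.874,39.974) → (193.924,41.450) → (192.296,42.378)

[2] `<path>` cubic bezier, #ff00ff→cut S884 F1230: (146.753,58.900) → (146.492,49.582) → (142.021,42.357) → (134.559,36.891) → (125.323,32.851) → (115.533,29.903) → (106.406,27.712) → (99.161,25.946) → (95.016,24.270)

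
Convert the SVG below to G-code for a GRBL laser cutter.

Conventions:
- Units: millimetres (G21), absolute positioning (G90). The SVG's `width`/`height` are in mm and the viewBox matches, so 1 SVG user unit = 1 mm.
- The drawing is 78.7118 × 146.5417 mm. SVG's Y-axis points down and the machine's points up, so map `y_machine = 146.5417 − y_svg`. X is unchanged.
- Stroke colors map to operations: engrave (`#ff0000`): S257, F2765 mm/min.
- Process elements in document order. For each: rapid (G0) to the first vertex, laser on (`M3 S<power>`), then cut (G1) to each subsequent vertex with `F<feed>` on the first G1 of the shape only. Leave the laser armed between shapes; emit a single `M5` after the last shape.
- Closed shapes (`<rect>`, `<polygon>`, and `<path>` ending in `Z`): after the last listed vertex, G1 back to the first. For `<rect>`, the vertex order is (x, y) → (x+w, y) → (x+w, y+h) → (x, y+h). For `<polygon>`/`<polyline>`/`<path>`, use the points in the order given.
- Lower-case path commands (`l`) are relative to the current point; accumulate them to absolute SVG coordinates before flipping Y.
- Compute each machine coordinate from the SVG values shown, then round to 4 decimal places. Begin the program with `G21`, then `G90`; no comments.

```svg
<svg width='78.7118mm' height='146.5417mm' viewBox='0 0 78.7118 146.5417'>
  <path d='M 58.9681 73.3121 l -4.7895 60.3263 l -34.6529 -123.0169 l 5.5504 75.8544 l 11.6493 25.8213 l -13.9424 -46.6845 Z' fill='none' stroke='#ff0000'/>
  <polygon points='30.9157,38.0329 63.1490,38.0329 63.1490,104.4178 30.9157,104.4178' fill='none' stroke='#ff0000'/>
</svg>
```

viewBox `0 0 78.7118 146.5417` with mm width/height → 1 unit = 1 mm. Flip: y_m = 146.5417 − y_svg.

**Shape 1** — `<path>` closed polygon, stroke `#ff0000` → engrave (S257, F2765). Machine vertices: (58.9681,73.2296) → (54.1786,12.9033) → (19.5257,135.9202) → (25.0761,60.0658) → (36.7254,34.2445) → (22.7830,80.9290) → (58.9681,73.2296). Closed: final G1 returns to the first vertex.

**Shape 2** — `<polygon>` rectangle, stroke `#ff0000` → engrave (S257, F2765). Machine vertices: (30.9157,108.5088) → (63.1490,108.5088) → (63.1490,42.1239) → (30.9157,42.1239) → (30.9157,108.5088). Closed: final G1 returns to the first vertex.

G21
G90
G0 X58.9681 Y73.2296
M3 S257
G1 X54.1786 Y12.9033 F2765
G1 X19.5257 Y135.9202
G1 X25.0761 Y60.0658
G1 X36.7254 Y34.2445
G1 X22.7830 Y80.9290
G1 X58.9681 Y73.2296
G0 X30.9157 Y108.5088
M3 S257
G1 X63.1490 Y108.5088 F2765
G1 X63.1490 Y42.1239
G1 X30.9157 Y42.1239
G1 X30.9157 Y108.5088
M5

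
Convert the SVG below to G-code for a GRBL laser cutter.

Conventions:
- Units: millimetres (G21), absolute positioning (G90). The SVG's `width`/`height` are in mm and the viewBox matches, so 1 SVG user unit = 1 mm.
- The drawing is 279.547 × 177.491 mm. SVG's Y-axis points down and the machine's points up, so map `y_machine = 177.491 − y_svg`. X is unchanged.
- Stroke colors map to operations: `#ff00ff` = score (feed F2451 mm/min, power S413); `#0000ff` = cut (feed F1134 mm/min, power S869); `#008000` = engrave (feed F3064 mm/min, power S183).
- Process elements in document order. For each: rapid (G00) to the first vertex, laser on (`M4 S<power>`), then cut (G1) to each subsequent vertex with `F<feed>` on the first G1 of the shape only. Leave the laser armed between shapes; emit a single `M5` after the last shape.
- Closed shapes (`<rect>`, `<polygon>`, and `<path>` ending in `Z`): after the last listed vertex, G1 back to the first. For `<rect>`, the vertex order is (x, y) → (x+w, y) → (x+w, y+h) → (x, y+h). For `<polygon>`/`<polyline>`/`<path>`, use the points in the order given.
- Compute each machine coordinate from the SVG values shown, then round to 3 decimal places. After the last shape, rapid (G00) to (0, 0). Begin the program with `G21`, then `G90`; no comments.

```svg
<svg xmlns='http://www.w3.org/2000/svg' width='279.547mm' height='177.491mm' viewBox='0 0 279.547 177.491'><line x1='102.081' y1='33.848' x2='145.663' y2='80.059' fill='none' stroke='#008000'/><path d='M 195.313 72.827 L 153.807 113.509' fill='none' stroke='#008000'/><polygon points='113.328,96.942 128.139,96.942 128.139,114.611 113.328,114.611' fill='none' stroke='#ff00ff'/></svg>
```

G21
G90
G00 X102.081 Y143.643
M4 S183
G1 X145.663 Y97.432 F3064
G00 X195.313 Y104.664
M4 S183
G1 X153.807 Y63.982 F3064
G00 X113.328 Y80.549
M4 S413
G1 X128.139 Y80.549 F2451
G1 X128.139 Y62.880
G1 X113.328 Y62.880
G1 X113.328 Y80.549
M5
G00 X0.000 Y0.000

1 u = 1 mm; y_m = 177.491 − y.

[1] `<line>` line segment, #008000→engrave S183 F3064: (102.081,143.643) → (145.663,97.432)

[2] `<path>` line segment, #008000→engrave S183 F3064: (195.313,104.664) → (153.807,63.982)

[3] `<polygon>` rectangle, #ff00ff→score S413 F2451: (113.328,80.549) → (128.139,80.549) → (128.139,62.880) → (113.328,62.880) → (113.328,80.549) (closed)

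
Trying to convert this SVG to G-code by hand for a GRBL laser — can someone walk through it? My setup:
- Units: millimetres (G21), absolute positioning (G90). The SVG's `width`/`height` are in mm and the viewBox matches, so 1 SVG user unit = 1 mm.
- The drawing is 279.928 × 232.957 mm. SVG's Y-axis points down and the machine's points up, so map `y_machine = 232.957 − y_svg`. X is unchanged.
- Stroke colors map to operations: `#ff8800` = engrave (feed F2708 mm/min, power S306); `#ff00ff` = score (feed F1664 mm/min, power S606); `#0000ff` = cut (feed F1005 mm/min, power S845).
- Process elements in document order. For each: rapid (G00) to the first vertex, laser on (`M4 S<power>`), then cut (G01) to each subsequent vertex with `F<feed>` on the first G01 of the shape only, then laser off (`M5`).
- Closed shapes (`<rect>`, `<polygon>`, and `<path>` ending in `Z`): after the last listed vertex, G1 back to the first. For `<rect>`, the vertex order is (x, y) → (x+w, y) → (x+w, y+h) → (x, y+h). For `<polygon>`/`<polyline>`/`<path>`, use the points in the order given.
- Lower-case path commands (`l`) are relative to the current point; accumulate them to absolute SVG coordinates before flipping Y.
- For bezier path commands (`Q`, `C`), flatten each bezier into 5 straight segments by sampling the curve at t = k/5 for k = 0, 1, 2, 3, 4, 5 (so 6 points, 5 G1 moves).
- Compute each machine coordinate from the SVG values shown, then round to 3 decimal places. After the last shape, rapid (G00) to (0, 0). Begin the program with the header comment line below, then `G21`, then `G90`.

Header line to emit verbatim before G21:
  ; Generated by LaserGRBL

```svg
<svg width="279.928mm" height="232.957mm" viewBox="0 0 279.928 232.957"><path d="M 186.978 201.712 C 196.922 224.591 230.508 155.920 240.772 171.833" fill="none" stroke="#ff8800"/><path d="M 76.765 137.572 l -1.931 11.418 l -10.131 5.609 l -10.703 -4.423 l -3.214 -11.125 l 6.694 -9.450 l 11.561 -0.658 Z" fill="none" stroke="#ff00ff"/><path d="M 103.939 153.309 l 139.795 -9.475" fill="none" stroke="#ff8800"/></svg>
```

; Generated by LaserGRBL
G21
G90
G00 X186.978 Y31.245
M4 S306
G01 X195.406 Y27.095 F2708
G01 X207.253 Y36.462
G01 X220.266 Y50.892
G01 X232.191 Y61.931
G01 X240.772 Y61.124
M5
G00 X76.765 Y95.385
M4 S606
G01 X74.834 Y83.967 F1664
G01 X64.703 Y78.358
G01 X54.000 Y82.781
G01 X50.786 Y93.906
G01 X57.480 Y103.356
G01 X69.041 Y104.014
G01 X76.765 Y95.385
M5
G00 X103.939 Y79.648
M4 S306
G01 X243.734 Y89.123 F2708
M5
G00 X0.000 Y0.000

Since the viewBox matches the mm dimensions, user units are millimetres directly. The only transform is the Y-flip y_m = 232.957 − y_svg.

Shape 1 is a cubic bezier drawn with `<path>`. Its stroke #ff8800 means engrave at S306, F2708. After flipping Y the toolpath is (186.978,31.245) → (195.406,27.095) → (207.253,36.462) → (220.266,50.892) → (232.191,61.931) → (240.772,61.124).

Shape 2 is a regular polygon drawn with `<path>`. Its stroke #ff00ff means score at S606, F1664. After flipping Y the toolpath is (76.765,95.385) → (74.834,83.967) → (64.703,78.358) → (54.000,82.781) → (50.786,93.906) → (57.480,103.356) → (69.041,104.014) → (76.765,95.385), returning to the start.

Shape 3 is a line segment drawn with `<path>`. Its stroke #ff8800 means engrave at S306, F2708. After flipping Y the toolpath is (103.939,79.648) → (243.734,89.123).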